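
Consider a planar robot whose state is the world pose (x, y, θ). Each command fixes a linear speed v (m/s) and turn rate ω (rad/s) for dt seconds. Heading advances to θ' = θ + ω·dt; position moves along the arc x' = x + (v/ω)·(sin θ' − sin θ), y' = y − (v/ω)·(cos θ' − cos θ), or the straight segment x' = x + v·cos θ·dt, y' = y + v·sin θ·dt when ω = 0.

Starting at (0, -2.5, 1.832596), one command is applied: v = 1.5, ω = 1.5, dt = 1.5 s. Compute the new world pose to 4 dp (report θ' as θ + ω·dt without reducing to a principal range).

(-1.7741, -2.1698, 4.0826)

θ' = 1.8326 + 1.5·1.5 = 4.0826
R = v/ω = 1.5/1.5 = 1.0000
x' = 0 + 1.0000·(sin 4.0826 − sin 1.8326) = -1.7741
y' = -2.5 − 1.0000·(cos 4.0826 − cos 1.8326) = -2.1698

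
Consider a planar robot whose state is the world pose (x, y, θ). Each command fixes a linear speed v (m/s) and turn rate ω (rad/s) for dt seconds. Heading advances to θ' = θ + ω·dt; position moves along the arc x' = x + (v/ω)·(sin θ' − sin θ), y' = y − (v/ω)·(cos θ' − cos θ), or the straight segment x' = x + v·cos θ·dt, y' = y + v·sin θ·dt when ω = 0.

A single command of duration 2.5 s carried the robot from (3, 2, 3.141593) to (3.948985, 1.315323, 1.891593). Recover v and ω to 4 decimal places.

v = -0.5000, ω = -0.5000

Δθ = 1.891593 − 3.141593 = -1.250000
ω = Δθ/dt = -1.250000/2.5 = -0.5000
R = Δx/(sin θ' − sin θ) = 1.0000
v = R·ω = 1.0000·-0.5000 = -0.5000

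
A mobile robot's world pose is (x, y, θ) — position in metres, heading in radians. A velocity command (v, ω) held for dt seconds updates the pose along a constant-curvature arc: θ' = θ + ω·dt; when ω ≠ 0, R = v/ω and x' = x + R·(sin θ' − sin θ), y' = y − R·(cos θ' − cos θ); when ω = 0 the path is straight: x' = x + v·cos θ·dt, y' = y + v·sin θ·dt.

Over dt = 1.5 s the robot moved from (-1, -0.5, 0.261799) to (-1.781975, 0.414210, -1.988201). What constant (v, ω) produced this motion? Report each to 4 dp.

Δθ = -1.988201 − 0.261799 = -2.250000
ω = Δθ/dt = -2.250000/1.5 = -1.5000
R = −Δy/(cos θ' − cos θ) = 0.6667
v = R·ω = 0.6667·-1.5000 = -1.0000

v = -1.0000, ω = -1.5000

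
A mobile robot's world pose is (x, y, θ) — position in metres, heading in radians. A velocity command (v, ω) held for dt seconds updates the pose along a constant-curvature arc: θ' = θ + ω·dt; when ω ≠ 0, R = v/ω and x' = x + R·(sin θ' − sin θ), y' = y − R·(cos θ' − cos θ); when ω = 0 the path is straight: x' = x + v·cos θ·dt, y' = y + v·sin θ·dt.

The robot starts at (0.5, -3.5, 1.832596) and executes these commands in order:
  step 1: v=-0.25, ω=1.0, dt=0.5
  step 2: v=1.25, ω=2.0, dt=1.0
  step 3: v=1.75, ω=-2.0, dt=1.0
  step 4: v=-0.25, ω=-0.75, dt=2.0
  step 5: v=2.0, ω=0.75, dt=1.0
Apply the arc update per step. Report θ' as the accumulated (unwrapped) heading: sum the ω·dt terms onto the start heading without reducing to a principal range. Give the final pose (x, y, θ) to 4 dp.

(-1.2186, -2.7155, 1.5826)

step 1: θ'=2.3326 (R=-0.2500) → pose (0.5606, -3.6079, 2.3326)
step 2: θ'=4.3326 (R=0.6250) → pose (-0.4721, -3.8075, 4.3326)
step 3: θ'=2.3326 (R=-0.8750) → pose (-1.9179, -4.0871, 2.3326)
step 4: θ'=0.8326 (R=0.3333) → pose (-1.9126, -4.5415, 0.8326)
step 5: θ'=1.5826 (R=2.6667) → pose (-1.2186, -2.7155, 1.5826)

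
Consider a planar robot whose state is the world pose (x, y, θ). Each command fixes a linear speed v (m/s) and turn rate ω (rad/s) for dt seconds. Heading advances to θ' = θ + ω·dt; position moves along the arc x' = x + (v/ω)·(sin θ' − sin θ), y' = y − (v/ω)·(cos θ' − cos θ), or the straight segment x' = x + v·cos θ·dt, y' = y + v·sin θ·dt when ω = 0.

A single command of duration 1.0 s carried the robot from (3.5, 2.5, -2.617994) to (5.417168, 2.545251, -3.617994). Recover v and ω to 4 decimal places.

Δθ = -3.617994 − -2.617994 = -1.000000
ω = Δθ/dt = -1.000000/1.0 = -1.0000
R = Δx/(sin θ' − sin θ) = 2.0000
v = R·ω = 2.0000·-1.0000 = -2.0000

v = -2.0000, ω = -1.0000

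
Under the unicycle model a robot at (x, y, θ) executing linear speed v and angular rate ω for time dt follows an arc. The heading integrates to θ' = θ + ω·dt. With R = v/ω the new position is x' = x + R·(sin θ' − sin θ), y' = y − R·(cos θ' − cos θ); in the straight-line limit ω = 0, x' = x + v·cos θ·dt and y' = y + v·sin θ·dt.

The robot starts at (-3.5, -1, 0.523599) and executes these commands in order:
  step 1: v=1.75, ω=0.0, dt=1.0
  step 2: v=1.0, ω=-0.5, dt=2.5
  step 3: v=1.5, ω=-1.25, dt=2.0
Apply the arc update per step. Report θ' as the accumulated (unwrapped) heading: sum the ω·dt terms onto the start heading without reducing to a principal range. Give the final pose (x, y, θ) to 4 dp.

(-0.5548, -2.4547, -3.2264)

step 1: θ'=0.5236 (straight) → pose (-1.9845, -0.1250, 0.5236)
step 2: θ'=-0.7264 (R=-2.0000) → pose (0.3439, -0.3619, -0.7264)
step 3: θ'=-3.2264 (R=-1.2000) → pose (-0.5548, -2.4547, -3.2264)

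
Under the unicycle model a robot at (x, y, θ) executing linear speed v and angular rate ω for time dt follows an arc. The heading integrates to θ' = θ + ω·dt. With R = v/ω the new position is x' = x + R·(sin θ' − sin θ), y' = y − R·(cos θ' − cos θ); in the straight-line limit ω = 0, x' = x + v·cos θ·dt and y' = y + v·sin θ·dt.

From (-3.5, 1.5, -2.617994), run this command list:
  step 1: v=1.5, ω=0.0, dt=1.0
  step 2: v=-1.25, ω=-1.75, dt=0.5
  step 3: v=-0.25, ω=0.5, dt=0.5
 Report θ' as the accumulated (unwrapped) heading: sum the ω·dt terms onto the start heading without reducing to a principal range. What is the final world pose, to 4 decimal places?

step 1: θ'=-2.6180 (straight) → pose (-4.7990, 0.7500, -2.6180)
step 2: θ'=-3.4930 (R=0.7143) → pose (-4.1960, 0.8020, -3.4930)
step 3: θ'=-3.2430 (R=-0.5000) → pose (-4.0745, 0.7741, -3.2430)

(-4.0745, 0.7741, -3.2430)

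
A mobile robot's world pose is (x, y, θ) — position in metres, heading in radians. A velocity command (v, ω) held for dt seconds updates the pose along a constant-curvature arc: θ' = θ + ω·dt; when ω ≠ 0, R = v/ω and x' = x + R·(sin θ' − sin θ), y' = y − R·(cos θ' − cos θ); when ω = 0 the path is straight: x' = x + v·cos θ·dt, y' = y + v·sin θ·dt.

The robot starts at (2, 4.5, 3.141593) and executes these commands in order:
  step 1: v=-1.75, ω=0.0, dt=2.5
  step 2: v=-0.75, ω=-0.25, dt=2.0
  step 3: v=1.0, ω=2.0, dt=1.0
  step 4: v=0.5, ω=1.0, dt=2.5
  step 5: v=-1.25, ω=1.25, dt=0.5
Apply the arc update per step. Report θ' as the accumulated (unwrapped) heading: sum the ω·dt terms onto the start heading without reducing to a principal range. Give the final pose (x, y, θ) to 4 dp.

(7.7126, 2.8008, 7.7666)

step 1: θ'=3.1416 (straight) → pose (6.3750, 4.5000, 3.1416)
step 2: θ'=2.6416 (R=3.0000) → pose (7.8133, 4.1327, 2.6416)
step 3: θ'=4.6416 (R=0.5000) → pose (7.0748, 3.7293, 4.6416)
step 4: θ'=7.1416 (R=0.5000) → pose (7.9520, 3.3671, 7.1416)
step 5: θ'=7.7666 (R=-1.0000) → pose (7.7126, 2.8008, 7.7666)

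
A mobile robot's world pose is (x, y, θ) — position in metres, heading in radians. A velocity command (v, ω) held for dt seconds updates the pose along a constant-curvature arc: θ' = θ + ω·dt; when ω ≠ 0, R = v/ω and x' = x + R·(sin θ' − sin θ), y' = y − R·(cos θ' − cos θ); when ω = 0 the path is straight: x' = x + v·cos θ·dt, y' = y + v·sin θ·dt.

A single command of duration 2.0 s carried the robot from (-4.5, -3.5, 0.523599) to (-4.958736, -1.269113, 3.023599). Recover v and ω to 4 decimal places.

v = 1.5000, ω = 1.2500

Δθ = 3.023599 − 0.523599 = 2.500000
ω = Δθ/dt = 2.500000/2.0 = 1.2500
R = −Δy/(cos θ' − cos θ) = 1.2000
v = R·ω = 1.2000·1.2500 = 1.5000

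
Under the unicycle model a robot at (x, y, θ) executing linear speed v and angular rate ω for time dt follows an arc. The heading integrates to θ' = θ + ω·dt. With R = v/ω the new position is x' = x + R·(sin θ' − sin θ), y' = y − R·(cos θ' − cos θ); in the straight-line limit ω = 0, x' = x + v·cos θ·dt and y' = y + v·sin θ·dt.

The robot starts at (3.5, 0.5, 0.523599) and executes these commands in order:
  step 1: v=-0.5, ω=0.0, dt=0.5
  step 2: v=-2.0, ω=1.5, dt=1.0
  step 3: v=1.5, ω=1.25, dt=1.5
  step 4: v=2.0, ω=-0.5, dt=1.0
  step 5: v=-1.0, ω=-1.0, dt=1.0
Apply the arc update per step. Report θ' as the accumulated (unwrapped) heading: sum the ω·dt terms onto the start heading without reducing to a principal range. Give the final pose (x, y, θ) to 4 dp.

step 1: θ'=0.5236 (straight) → pose (3.2835, 0.3750, 0.5236)
step 2: θ'=2.0236 (R=-1.3333) → pose (2.7512, -1.3630, 2.0236)
step 3: θ'=3.8986 (R=1.2000) → pose (0.8480, -1.0157, 3.8986)
step 4: θ'=3.3986 (R=-4.0000) → pose (-0.8822, -1.9768, 3.3986)
step 5: θ'=2.3986 (R=1.0000) → pose (0.0485, -2.2075, 2.3986)

(0.0485, -2.2075, 2.3986)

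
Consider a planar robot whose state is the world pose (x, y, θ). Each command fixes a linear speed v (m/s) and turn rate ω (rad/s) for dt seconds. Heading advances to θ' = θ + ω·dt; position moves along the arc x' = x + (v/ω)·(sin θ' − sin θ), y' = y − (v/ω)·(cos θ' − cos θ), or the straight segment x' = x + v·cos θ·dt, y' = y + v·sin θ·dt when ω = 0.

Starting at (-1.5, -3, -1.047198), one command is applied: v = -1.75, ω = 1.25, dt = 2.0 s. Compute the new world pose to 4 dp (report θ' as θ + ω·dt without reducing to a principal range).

(-4.1027, -3.5352, 1.4528)

θ' = -1.0472 + 1.25·2.0 = 1.4528
R = v/ω = -1.75/1.25 = -1.4000
x' = -1.5 + -1.4000·(sin 1.4528 − sin -1.0472) = -4.1027
y' = -3 − -1.4000·(cos 1.4528 − cos -1.0472) = -3.5352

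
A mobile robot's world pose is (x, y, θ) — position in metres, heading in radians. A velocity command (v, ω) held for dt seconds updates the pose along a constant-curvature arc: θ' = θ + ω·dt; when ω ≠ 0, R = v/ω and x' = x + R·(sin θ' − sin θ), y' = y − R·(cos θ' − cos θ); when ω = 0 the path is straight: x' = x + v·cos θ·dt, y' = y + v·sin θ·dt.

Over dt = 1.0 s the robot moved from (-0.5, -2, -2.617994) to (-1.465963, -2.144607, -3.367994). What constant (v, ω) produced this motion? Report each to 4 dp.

v = 1.0000, ω = -0.7500

Δθ = -3.367994 − -2.617994 = -0.750000
ω = Δθ/dt = -0.750000/1.0 = -0.7500
R = Δx/(sin θ' − sin θ) = -1.3333
v = R·ω = -1.3333·-0.7500 = 1.0000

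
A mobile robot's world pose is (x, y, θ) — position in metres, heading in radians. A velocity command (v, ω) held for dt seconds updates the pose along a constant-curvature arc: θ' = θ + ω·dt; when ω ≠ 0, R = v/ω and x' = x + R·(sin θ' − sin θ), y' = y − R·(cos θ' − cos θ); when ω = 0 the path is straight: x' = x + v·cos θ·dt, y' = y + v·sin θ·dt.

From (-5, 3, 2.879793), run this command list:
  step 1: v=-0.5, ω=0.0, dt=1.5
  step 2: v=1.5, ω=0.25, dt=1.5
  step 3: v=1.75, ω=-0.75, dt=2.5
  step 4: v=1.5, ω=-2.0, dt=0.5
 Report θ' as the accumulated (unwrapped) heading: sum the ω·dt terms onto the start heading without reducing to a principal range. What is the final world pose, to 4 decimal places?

step 1: θ'=2.8798 (straight) → pose (-4.2756, 2.8059, 2.8798)
step 2: θ'=3.2548 (R=6.0000) → pose (-6.5062, 2.9719, 3.2548)
step 3: θ'=1.3798 (R=-2.3333) → pose (-9.0607, 5.7333, 1.3798)
step 4: θ'=0.3798 (R=-0.7500) → pose (-8.6024, 6.2875, 0.3798)

(-8.6024, 6.2875, 0.3798)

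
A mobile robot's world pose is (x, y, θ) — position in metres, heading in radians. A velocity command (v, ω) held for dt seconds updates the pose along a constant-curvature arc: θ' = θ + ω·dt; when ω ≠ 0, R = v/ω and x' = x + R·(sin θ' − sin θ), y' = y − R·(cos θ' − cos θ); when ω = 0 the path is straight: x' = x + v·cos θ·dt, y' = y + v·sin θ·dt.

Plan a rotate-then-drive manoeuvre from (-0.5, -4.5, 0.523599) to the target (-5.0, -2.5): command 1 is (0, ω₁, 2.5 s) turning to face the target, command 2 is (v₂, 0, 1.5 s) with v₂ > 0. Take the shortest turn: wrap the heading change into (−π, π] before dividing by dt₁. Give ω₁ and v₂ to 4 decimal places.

ω₁ = 0.8799, v₂ = 3.2830

heading to target = atan2(-2.5−-4.5, -5−-0.5) = 2.7234
Δθ = wrap(2.7234 − 0.5236) = 2.1998; ω₁ = Δθ/dt₁ = 0.8799
distance = √((-5−-0.5)² + (-2.5−-4.5)²) = 4.9244; v₂ = distance/dt₂ = 3.2830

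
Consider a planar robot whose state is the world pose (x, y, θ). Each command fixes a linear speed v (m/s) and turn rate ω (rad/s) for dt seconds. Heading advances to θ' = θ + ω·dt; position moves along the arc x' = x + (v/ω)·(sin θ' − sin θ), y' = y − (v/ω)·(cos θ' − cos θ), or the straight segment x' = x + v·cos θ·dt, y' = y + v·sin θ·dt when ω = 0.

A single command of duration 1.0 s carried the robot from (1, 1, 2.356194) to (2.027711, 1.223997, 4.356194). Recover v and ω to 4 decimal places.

v = -1.2500, ω = 2.0000

Δθ = 4.356194 − 2.356194 = 2.000000
ω = Δθ/dt = 2.000000/1.0 = 2.0000
R = Δx/(sin θ' − sin θ) = -0.6250
v = R·ω = -0.6250·2.0000 = -1.2500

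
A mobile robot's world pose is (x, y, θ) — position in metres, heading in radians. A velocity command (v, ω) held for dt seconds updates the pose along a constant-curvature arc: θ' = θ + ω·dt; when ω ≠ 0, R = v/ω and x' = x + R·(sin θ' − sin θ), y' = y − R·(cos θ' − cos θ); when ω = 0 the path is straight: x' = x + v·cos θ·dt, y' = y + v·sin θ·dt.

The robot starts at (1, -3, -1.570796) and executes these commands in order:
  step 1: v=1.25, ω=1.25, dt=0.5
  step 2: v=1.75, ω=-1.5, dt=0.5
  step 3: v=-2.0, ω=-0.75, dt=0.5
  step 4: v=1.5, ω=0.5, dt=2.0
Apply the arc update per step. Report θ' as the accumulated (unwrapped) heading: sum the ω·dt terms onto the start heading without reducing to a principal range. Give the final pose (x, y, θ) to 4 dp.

step 1: θ'=-0.9458 (R=1.0000) → pose (1.1890, -3.5851, -0.9458)
step 2: θ'=-1.6958 (R=-1.1667) → pose (1.4005, -4.4132, -1.6958)
step 3: θ'=-2.0708 (R=2.6667) → pose (1.7061, -3.4672, -2.0708)
step 4: θ'=-1.0708 (R=3.0000) → pose (1.7061, -6.3437, -1.0708)

(1.7061, -6.3437, -1.0708)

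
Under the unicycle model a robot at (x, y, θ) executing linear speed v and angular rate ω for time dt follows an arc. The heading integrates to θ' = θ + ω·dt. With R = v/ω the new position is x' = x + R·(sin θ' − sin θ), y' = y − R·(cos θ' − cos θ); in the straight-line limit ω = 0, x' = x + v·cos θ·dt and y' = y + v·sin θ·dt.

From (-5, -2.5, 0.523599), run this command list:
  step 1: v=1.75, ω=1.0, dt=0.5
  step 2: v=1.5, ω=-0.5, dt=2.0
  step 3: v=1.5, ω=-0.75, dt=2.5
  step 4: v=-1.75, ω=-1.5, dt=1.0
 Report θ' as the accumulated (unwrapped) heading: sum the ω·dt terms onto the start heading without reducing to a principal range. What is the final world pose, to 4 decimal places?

(1.4436, -2.1920, -3.3514)

step 1: θ'=1.0236 (R=1.7500) → pose (-4.3805, -1.8950, 1.0236)
step 2: θ'=0.0236 (R=-3.0000) → pose (-1.8894, -0.4567, 0.0236)
step 3: θ'=-1.8514 (R=-2.0000) → pose (0.0796, -3.0100, -1.8514)
step 4: θ'=-3.3514 (R=1.1667) → pose (1.4436, -2.1920, -3.3514)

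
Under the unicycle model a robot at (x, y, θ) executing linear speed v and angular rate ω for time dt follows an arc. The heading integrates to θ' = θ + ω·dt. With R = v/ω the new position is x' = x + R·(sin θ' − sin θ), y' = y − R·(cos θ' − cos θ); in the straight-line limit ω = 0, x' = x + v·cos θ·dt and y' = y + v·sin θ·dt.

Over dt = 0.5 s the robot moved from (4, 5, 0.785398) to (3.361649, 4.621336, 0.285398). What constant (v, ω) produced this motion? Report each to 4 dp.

v = -1.5000, ω = -1.0000

Δθ = 0.285398 − 0.785398 = -0.500000
ω = Δθ/dt = -0.500000/0.5 = -1.0000
R = Δx/(sin θ' − sin θ) = 1.5000
v = R·ω = 1.5000·-1.0000 = -1.5000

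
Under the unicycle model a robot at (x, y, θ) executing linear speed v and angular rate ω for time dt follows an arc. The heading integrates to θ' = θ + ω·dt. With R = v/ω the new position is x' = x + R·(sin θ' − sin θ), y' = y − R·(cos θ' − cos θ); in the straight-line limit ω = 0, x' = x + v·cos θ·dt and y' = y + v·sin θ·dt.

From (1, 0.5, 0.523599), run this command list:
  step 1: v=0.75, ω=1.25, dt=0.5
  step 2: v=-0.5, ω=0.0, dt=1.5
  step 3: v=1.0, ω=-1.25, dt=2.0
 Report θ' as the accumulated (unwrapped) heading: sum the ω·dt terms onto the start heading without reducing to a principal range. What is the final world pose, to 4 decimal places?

step 1: θ'=1.1486 (R=0.6000) → pose (1.2473, 0.7738, 1.1486)
step 2: θ'=1.1486 (straight) → pose (0.9400, 0.0896, 1.1486)
step 3: θ'=-1.3514 (R=-0.8000) → pose (2.4506, -0.0641, -1.3514)

(2.4506, -0.0641, -1.3514)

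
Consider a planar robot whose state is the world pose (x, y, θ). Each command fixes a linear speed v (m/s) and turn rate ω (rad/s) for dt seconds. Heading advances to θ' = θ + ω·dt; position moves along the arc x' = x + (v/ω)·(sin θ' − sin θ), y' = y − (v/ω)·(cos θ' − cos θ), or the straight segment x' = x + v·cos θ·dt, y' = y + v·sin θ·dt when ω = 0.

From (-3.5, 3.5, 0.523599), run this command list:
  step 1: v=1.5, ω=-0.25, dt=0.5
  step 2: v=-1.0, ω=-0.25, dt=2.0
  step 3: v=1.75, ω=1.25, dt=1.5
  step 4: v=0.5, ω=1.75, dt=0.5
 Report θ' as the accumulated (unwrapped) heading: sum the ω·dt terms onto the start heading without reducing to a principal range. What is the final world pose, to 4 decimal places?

(-3.4178, 5.4094, 2.6486)

step 1: θ'=0.3986 (R=-6.0000) → pose (-2.8288, 3.8335, 0.3986)
step 2: θ'=-0.1014 (R=4.0000) → pose (-4.7862, 3.5405, -0.1014)
step 3: θ'=1.7736 (R=1.4000) → pose (-3.2732, 5.2152, 1.7736)
step 4: θ'=2.6486 (R=0.2857) → pose (-3.4178, 5.4094, 2.6486)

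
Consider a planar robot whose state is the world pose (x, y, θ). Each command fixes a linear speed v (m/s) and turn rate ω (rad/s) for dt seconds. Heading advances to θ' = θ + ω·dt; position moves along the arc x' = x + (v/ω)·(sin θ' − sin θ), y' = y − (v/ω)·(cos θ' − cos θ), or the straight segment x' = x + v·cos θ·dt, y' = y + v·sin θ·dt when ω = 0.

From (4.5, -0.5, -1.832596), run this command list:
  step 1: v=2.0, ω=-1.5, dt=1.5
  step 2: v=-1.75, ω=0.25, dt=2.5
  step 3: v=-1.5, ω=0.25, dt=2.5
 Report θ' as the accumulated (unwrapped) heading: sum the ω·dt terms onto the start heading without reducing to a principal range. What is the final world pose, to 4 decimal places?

(9.3055, -3.4837, -2.8326)

step 1: θ'=-4.0826 (R=-1.3333) → pose (2.1346, -0.9402, -4.0826)
step 2: θ'=-3.4576 (R=-7.0000) → pose (5.6162, -3.4708, -3.4576)
step 3: θ'=-2.8326 (R=-6.0000) → pose (9.3055, -3.4837, -2.8326)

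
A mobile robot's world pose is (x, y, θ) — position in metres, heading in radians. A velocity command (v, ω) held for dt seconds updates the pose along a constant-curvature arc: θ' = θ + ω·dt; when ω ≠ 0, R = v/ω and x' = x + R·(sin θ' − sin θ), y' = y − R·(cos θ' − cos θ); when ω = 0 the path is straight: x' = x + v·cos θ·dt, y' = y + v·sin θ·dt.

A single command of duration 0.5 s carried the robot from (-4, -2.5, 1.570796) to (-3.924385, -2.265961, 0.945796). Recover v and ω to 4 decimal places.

v = 0.5000, ω = -1.2500

Δθ = 0.945796 − 1.570796 = -0.625000
ω = Δθ/dt = -0.625000/0.5 = -1.2500
R = −Δy/(cos θ' − cos θ) = -0.4000
v = R·ω = -0.4000·-1.2500 = 0.5000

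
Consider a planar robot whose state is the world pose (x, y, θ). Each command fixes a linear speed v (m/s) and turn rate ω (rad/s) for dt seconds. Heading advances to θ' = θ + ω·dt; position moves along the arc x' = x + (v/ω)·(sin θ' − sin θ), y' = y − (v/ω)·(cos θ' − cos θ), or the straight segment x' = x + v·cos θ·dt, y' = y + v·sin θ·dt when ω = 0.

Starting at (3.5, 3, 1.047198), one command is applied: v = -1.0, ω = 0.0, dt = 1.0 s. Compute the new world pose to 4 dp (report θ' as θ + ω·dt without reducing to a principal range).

(3.0000, 2.1340, 1.0472)

θ' = 1.0472 + 0.0·1.0 = 1.0472
ω = 0 → straight: x' = 3.5 + -1.0·cos(1.0472)·1.0 = 3.0000
y' = 3 + -1.0·sin(1.0472)·1.0 = 2.1340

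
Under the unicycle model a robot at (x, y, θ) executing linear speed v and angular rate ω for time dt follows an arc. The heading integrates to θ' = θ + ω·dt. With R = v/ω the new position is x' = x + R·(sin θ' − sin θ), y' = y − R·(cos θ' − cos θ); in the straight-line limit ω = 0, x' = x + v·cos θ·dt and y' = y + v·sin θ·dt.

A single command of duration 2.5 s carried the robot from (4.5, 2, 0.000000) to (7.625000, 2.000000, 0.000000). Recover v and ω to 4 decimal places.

v = 1.2500, ω = 0.0000

Δθ = 0.000000 − 0.000000 = 0.000000
ω = Δθ/dt = 0.000000/2.5 = 0.0000
ω = 0 → v = (Δx·cos θ + Δy·sin θ)/dt = 1.2500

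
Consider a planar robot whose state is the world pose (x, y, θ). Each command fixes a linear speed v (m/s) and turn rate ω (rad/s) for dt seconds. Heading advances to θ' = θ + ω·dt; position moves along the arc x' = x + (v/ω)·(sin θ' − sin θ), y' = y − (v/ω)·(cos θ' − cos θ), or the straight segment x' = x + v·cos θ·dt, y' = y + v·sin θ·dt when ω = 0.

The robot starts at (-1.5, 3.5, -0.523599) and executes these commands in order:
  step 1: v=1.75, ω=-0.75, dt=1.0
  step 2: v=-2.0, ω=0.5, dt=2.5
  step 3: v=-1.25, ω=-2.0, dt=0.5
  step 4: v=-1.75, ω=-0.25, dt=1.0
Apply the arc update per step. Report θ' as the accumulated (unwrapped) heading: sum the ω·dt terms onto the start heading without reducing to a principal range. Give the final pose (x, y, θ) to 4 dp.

step 1: θ'=-1.2736 (R=-2.3333) → pose (-0.4356, 2.1626, -1.2736)
step 2: θ'=-0.0236 (R=-4.0000) → pose (-4.1659, 4.9901, -0.0236)
step 3: θ'=-1.0236 (R=0.6250) → pose (-4.6849, 5.2897, -1.0236)
step 4: θ'=-1.2736 (R=7.0000) → pose (-5.4001, 6.8819, -1.2736)

(-5.4001, 6.8819, -1.2736)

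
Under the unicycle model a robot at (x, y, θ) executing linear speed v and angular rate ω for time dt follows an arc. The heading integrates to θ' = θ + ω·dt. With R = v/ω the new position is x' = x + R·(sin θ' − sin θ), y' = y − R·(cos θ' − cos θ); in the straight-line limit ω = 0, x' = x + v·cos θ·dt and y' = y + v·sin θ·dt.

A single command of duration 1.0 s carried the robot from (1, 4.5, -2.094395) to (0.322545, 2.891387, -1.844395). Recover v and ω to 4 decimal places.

v = 1.7500, ω = 0.2500

Δθ = -1.844395 − -2.094395 = 0.250000
ω = Δθ/dt = 0.250000/1.0 = 0.2500
R = −Δy/(cos θ' − cos θ) = 7.0000
v = R·ω = 7.0000·0.2500 = 1.7500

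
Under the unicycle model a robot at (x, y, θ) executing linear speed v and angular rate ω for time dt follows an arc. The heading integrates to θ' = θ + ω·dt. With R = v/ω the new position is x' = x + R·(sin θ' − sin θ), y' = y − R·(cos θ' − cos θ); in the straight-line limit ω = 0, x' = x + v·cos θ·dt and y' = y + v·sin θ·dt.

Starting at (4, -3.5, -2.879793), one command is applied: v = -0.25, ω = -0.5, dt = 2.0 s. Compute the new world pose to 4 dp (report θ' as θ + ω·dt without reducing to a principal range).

θ' = -2.8798 + -0.5·2.0 = -3.8798
R = v/ω = -0.25/-0.5 = 0.5000
x' = 4 + 0.5000·(sin -3.8798 − sin -2.8798) = 4.4659
y' = -3.5 − 0.5000·(cos -3.8798 − cos -2.8798) = -3.6131

(4.4659, -3.6131, -3.8798)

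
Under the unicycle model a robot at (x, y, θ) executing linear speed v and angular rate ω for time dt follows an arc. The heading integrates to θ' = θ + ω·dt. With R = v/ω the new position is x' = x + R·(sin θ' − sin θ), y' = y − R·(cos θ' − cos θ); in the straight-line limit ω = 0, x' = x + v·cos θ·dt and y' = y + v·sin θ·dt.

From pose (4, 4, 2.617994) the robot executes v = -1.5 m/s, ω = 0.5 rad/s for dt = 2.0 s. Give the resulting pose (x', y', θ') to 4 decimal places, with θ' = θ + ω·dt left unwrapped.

(6.8758, 3.9321, 3.6180)

θ' = 2.6180 + 0.5·2.0 = 3.6180
R = v/ω = -1.5/0.5 = -3.0000
x' = 4 + -3.0000·(sin 3.6180 − sin 2.6180) = 6.8758
y' = 4 − -3.0000·(cos 3.6180 − cos 2.6180) = 3.9321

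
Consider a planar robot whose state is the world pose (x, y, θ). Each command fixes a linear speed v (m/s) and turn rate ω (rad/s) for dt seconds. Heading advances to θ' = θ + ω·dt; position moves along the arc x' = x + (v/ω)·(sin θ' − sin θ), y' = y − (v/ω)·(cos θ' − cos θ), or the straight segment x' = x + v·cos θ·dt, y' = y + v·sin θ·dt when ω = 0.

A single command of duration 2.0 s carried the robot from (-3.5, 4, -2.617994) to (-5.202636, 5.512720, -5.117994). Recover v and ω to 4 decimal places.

v = 1.5000, ω = -1.2500

Δθ = -5.117994 − -2.617994 = -2.500000
ω = Δθ/dt = -2.500000/2.0 = -1.2500
R = Δx/(sin θ' − sin θ) = -1.2000
v = R·ω = -1.2000·-1.2500 = 1.5000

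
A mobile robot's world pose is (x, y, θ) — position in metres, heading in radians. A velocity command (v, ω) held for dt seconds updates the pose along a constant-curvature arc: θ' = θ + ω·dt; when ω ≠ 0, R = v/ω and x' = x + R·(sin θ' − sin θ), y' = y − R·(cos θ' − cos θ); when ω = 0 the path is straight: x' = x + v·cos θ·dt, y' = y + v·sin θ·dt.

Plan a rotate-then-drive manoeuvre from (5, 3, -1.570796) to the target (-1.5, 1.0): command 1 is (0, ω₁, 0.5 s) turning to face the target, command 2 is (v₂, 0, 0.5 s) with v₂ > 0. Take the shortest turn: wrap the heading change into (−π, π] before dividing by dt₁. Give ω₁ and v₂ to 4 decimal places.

ω₁ = -2.5446, v₂ = 13.6015

heading to target = atan2(1−3, -1.5−5) = -2.8431
Δθ = wrap(-2.8431 − -1.5708) = -1.2723; ω₁ = Δθ/dt₁ = -2.5446
distance = √((-1.5−5)² + (1−3)²) = 6.8007; v₂ = distance/dt₂ = 13.6015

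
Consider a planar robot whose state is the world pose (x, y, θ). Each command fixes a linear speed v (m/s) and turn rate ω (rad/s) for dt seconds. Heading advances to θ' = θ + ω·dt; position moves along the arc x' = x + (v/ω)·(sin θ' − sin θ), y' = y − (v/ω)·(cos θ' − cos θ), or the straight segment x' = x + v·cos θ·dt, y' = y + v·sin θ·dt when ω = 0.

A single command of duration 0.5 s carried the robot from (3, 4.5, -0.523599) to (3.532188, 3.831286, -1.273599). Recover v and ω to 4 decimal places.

Δθ = -1.273599 − -0.523599 = -0.750000
ω = Δθ/dt = -0.750000/0.5 = -1.5000
R = −Δy/(cos θ' − cos θ) = -1.1667
v = R·ω = -1.1667·-1.5000 = 1.7500

v = 1.7500, ω = -1.5000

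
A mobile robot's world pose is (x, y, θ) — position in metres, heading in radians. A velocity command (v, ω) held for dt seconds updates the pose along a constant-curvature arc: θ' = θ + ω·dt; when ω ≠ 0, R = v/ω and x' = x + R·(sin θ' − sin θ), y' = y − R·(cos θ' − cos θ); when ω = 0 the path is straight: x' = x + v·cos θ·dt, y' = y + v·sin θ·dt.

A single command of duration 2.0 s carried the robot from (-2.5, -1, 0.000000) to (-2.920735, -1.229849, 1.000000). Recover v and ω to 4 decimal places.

Δθ = 1.000000 − 0.000000 = 1.000000
ω = Δθ/dt = 1.000000/2.0 = 0.5000
R = Δx/(sin θ' − sin θ) = -0.5000
v = R·ω = -0.5000·0.5000 = -0.2500

v = -0.2500, ω = 0.5000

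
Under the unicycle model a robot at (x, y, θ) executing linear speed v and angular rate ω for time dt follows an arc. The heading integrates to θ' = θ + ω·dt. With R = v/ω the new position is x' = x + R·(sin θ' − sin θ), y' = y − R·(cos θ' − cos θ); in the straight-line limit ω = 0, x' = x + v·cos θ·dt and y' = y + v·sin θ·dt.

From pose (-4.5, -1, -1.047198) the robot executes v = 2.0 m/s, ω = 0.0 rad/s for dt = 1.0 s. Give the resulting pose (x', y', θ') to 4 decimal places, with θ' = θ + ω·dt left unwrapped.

(-3.5000, -2.7321, -1.0472)

θ' = -1.0472 + 0.0·1.0 = -1.0472
ω = 0 → straight: x' = -4.5 + 2.0·cos(-1.0472)·1.0 = -3.5000
y' = -1 + 2.0·sin(-1.0472)·1.0 = -2.7321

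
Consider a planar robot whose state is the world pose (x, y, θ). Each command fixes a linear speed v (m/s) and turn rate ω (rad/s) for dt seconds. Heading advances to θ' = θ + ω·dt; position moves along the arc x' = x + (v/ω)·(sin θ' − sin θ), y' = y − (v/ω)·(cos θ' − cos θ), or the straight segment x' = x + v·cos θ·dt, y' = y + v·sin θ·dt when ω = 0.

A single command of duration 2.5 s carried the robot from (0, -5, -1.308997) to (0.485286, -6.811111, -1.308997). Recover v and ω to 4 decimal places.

Δθ = -1.308997 − -1.308997 = 0.000000
ω = Δθ/dt = 0.000000/2.5 = 0.0000
ω = 0 → v = (Δx·cos θ + Δy·sin θ)/dt = 0.7500

v = 0.7500, ω = 0.0000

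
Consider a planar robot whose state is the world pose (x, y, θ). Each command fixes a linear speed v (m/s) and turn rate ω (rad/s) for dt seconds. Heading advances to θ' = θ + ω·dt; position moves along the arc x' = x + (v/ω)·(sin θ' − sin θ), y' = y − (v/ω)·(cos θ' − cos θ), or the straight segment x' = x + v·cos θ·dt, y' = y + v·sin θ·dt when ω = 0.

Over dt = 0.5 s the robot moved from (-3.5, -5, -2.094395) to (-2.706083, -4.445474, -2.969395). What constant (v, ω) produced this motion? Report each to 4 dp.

Δθ = -2.969395 − -2.094395 = -0.875000
ω = Δθ/dt = -0.875000/0.5 = -1.7500
R = Δx/(sin θ' − sin θ) = 1.1429
v = R·ω = 1.1429·-1.7500 = -2.0000

v = -2.0000, ω = -1.7500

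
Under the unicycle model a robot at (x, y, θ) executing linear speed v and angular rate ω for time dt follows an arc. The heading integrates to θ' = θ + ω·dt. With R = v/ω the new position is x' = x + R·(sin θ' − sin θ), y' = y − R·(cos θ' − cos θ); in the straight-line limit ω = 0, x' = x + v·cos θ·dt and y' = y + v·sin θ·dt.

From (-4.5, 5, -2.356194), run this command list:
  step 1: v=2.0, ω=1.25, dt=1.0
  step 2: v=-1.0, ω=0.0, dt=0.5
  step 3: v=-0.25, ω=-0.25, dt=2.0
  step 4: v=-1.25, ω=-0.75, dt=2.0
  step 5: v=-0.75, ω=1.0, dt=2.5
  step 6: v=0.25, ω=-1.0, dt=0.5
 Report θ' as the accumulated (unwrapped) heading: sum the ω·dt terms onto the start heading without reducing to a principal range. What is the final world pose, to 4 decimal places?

step 1: θ'=-1.1062 (R=1.6000) → pose (-4.7990, 3.1517, -1.1062)
step 2: θ'=-1.1062 (straight) → pose (-5.0231, 3.5987, -1.1062)
step 3: θ'=-1.6062 (R=1.0000) → pose (-5.1284, 4.0822, -1.6062)
step 4: θ'=-3.1062 (R=1.6667) → pose (-3.5218, 5.6888, -3.1062)
step 5: θ'=-0.6062 (R=-0.7500) → pose (-3.1210, 7.0547, -0.6062)
step 6: θ'=-1.1062 (R=-0.2500) → pose (-3.0400, 6.9613, -1.1062)

(-3.0400, 6.9613, -1.1062)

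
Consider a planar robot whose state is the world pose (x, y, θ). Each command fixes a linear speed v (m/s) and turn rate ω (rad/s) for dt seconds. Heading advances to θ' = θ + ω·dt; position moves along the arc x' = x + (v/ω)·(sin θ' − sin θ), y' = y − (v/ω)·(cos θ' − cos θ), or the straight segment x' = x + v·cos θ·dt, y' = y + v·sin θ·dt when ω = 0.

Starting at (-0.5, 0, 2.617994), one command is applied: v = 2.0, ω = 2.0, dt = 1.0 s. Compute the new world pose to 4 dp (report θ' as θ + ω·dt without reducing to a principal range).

θ' = 2.6180 + 2.0·1.0 = 4.6180
R = v/ω = 2.0/2.0 = 1.0000
x' = -0.5 + 1.0000·(sin 4.6180 − sin 2.6180) = -1.9955
y' = 0 − 1.0000·(cos 4.6180 − cos 2.6180) = -0.7718

(-1.9955, -0.7718, 4.6180)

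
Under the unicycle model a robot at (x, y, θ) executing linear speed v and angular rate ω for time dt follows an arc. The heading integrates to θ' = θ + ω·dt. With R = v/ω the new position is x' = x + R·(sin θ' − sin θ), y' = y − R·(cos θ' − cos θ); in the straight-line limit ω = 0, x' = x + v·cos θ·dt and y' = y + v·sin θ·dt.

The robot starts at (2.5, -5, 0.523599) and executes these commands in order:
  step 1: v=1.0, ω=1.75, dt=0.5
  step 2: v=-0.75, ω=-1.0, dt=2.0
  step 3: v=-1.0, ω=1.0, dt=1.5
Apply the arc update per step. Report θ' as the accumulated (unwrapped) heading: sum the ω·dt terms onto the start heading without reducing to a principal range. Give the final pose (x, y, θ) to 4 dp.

step 1: θ'=1.3986 (R=0.5714) → pose (2.7773, -4.6030, 1.3986)
step 2: θ'=-0.6014 (R=0.7500) → pose (1.6140, -5.0929, -0.6014)
step 3: θ'=0.8986 (R=-1.0000) → pose (0.2658, -5.2948, 0.8986)

(0.2658, -5.2948, 0.8986)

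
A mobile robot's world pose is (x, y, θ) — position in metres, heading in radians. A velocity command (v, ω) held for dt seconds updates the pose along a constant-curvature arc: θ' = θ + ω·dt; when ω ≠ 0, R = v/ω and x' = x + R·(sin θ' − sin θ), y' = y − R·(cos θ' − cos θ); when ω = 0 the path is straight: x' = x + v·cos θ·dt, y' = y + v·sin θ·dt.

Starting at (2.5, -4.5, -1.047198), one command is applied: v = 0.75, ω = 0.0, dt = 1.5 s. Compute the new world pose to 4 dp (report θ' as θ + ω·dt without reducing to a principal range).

(3.0625, -5.4743, -1.0472)

θ' = -1.0472 + 0.0·1.5 = -1.0472
ω = 0 → straight: x' = 2.5 + 0.75·cos(-1.0472)·1.5 = 3.0625
y' = -4.5 + 0.75·sin(-1.0472)·1.5 = -5.4743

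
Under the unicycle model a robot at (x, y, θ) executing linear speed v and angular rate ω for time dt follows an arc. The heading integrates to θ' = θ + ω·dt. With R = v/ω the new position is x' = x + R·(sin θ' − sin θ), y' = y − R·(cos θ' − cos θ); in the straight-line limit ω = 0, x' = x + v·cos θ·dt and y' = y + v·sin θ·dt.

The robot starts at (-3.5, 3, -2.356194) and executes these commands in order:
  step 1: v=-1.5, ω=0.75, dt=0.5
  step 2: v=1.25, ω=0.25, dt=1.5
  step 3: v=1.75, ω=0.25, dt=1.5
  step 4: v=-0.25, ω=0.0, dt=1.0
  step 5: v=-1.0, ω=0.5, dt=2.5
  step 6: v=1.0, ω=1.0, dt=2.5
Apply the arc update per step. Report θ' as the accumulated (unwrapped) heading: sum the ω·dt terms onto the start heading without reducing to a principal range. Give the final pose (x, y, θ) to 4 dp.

step 1: θ'=-1.9812 (R=-2.0000) → pose (-3.0803, 3.6163, -1.9812)
step 2: θ'=-1.6062 (R=5.0000) → pose (-3.4923, 1.7983, -1.6062)
step 3: θ'=-1.2312 (R=7.0000) → pose (-3.0969, -0.7812, -1.2312)
step 4: θ'=-1.2312 (straight) → pose (-3.1802, -0.5454, -1.2312)
step 5: θ'=0.0188 (R=-2.0000) → pose (-5.1036, 0.7880, 0.0188)
step 6: θ'=2.5188 (R=1.0000) → pose (-4.5391, 2.6001, 2.5188)

(-4.5391, 2.6001, 2.5188)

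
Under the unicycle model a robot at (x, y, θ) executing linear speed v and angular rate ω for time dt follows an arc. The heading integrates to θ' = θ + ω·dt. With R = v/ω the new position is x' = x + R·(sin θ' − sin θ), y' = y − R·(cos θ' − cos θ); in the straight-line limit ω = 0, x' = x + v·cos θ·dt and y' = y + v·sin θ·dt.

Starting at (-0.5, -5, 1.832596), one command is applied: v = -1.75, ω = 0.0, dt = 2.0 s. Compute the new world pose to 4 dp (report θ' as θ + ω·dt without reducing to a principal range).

θ' = 1.8326 + 0.0·2.0 = 1.8326
ω = 0 → straight: x' = -0.5 + -1.75·cos(1.8326)·2.0 = 0.4059
y' = -5 + -1.75·sin(1.8326)·2.0 = -8.3807

(0.4059, -8.3807, 1.8326)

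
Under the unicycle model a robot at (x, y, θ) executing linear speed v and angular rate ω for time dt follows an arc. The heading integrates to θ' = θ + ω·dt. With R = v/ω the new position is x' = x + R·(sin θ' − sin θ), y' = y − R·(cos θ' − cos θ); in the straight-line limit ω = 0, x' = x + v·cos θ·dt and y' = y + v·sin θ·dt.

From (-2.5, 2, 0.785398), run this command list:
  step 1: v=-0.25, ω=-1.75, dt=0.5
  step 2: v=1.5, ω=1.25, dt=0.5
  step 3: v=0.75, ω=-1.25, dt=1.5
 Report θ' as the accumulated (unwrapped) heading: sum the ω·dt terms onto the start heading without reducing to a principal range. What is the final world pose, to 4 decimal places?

step 1: θ'=-0.0896 (R=0.1429) → pose (-2.6138, 1.9587, -0.0896)
step 2: θ'=0.5354 (R=1.2000) → pose (-1.8942, 2.1218, 0.5354)
step 3: θ'=-1.3396 (R=-0.6000) → pose (-1.0041, 1.7433, -1.3396)

(-1.0041, 1.7433, -1.3396)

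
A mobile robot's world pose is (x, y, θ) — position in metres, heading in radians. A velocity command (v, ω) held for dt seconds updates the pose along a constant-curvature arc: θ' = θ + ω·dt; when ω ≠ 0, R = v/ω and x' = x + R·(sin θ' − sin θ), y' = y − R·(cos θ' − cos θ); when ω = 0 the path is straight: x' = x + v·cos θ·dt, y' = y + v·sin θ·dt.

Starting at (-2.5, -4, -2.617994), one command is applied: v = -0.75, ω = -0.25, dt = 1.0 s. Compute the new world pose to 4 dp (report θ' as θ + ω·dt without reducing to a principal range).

θ' = -2.6180 + -0.25·1.0 = -2.8680
R = v/ω = -0.75/-0.25 = 3.0000
x' = -2.5 + 3.0000·(sin -2.8680 − sin -2.6180) = -1.8106
y' = -4 − 3.0000·(cos -2.8680 − cos -2.6180) = -3.7097

(-1.8106, -3.7097, -2.8680)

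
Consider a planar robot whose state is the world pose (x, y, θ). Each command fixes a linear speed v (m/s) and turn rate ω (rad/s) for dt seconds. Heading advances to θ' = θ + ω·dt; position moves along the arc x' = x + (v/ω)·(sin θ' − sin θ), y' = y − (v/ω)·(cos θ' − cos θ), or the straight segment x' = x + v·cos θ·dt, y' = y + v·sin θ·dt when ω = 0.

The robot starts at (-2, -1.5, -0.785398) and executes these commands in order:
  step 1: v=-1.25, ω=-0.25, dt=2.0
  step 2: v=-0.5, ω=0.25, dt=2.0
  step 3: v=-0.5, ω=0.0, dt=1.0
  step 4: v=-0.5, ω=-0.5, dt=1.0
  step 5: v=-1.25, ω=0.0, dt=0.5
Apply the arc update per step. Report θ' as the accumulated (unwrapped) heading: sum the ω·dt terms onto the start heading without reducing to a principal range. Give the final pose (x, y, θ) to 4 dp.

step 1: θ'=-1.2854 (R=5.0000) → pose (-3.2622, 0.6278, -1.2854)
step 2: θ'=-0.7854 (R=-2.0000) → pose (-3.7671, 1.4790, -0.7854)
step 3: θ'=-0.7854 (straight) → pose (-4.1207, 1.8325, -0.7854)
step 4: θ'=-1.2854 (R=1.0000) → pose (-4.3731, 2.2581, -1.2854)
step 5: θ'=-1.2854 (straight) → pose (-4.5491, 2.8578, -1.2854)

(-4.5491, 2.8578, -1.2854)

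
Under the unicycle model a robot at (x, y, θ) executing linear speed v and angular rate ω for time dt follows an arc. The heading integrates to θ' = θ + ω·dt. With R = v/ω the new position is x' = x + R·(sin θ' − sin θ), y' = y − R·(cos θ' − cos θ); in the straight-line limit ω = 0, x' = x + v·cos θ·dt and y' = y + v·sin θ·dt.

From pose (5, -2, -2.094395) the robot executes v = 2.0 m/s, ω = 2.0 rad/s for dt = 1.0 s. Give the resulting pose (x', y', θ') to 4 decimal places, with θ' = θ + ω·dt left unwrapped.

θ' = -2.0944 + 2.0·1.0 = -0.0944
R = v/ω = 2.0/2.0 = 1.0000
x' = 5 + 1.0000·(sin -0.0944 − sin -2.0944) = 5.7718
y' = -2 − 1.0000·(cos -0.0944 − cos -2.0944) = -3.4955

(5.7718, -3.4955, -0.0944)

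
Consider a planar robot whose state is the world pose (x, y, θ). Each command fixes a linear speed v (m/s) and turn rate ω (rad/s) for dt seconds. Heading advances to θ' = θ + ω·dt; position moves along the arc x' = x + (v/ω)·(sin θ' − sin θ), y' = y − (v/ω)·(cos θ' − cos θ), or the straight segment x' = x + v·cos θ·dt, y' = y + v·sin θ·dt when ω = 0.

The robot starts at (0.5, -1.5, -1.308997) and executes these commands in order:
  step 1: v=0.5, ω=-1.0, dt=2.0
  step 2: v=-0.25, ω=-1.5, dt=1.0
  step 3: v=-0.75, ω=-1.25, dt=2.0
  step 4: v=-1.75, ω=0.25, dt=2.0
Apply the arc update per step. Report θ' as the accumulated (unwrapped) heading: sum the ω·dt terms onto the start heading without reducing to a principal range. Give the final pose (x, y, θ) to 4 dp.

(-3.5110, -0.1304, -6.8090)

step 1: θ'=-3.3090 (R=-0.5000) → pose (-0.0663, -2.1224, -3.3090)
step 2: θ'=-4.8090 (R=0.1667) → pose (0.0718, -2.3028, -4.8090)
step 3: θ'=-7.3090 (R=0.6000) → pose (-1.0384, -2.5560, -7.3090)
step 4: θ'=-6.8090 (R=-7.0000) → pose (-3.5110, -0.1304, -6.8090)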